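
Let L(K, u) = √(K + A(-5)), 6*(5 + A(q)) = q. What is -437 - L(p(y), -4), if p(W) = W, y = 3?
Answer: -437 - I*√102/6 ≈ -437.0 - 1.6833*I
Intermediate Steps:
A(q) = -5 + q/6
L(K, u) = √(-35/6 + K) (L(K, u) = √(K + (-5 + (⅙)*(-5))) = √(K + (-5 - ⅚)) = √(K - 35/6) = √(-35/6 + K))
-437 - L(p(y), -4) = -437 - √(-210 + 36*3)/6 = -437 - √(-210 + 108)/6 = -437 - √(-102)/6 = -437 - I*√102/6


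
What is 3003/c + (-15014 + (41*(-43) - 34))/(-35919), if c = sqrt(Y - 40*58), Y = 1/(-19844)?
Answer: 16811/35919 - 22022*I*sqrt(1887561321)/15346027 ≈ 0.46803 - 62.346*I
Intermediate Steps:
Y = -1/19844 ≈ -5.0393e-5
c = I*sqrt(1887561321)/902 (c = sqrt(-1/19844 - 40*58) = sqrt(-1/19844 - 2320) = sqrt(-46038081/19844) = I*sqrt(1887561321)/902 ≈ 48.166*I)
3003/c + (-15014 + (41*(-43) - 34))/(-35919) = 3003/((I*sqrt(1887561321)/902)) + (-15014 + (41*(-43) - 34))/(-35919) = 3003*(-22*I*sqrt(1887561321)/46038081) + (-15014 + (-1763 - 34))*(-1/35919) = -22022*I*sqrt(1887561321)/15346027 + (-15014 - 1797)*(-1/35919) = -22022*I*sqrt(1887561321)/15346027 - 16811*(-1/35919) = -22022*I*sqrt(1887561321)/15346027 + 16811/35919 = 16811/35919 - 22022*I*sqrt(1887561321)/15346027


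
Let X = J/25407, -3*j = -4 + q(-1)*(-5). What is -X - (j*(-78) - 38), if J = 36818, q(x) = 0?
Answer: 3570976/25407 ≈ 140.55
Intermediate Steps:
j = 4/3 (j = -(-4 + 0*(-5))/3 = -(-4 + 0)/3 = -1/3*(-4) = 4/3 ≈ 1.3333)
X = 36818/25407 ≈ 1.4491
-X - (j*(-78) - 38) = -1*36818/25407 - ((4/3)*(-78) - 38) = -36818/25407 - (-104 - 38) = -36818/25407 - 1*(-142) = -36818/25407 + 142 = 3570976/25407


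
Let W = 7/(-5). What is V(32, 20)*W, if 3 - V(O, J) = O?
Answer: 203/5 ≈ 40.600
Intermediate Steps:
V(O, J) = 3 - O
W = -7/5 (W = 7*(-⅕) = -7/5 ≈ -1.4000)
V(32, 20)*W = (3 - 1*32)*(-7/5) = (3 - 32)*(-7/5) = -29*(-7/5) = 203/5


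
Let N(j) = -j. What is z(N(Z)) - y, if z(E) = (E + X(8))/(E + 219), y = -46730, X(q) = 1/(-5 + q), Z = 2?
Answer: 30421225/651 ≈ 46730.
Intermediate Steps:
z(E) = (1/3 + E)/(219 + E) (z(E) = (E + 1/(-5 + 8))/(E + 219) = (E + 1/3)/(219 + E) = (1/3 + E)/(219 + E))
z(N(Z)) - y = (1/3 - 1*2)/(219 - 1*2) - 1*(-46730) = (1/3 - 2)/(219 - 2) + 46730 = -5/3/217 + 46730 = (1/217)*(-5/3) + 46730 = -5/651 + 46730 = 30421225/651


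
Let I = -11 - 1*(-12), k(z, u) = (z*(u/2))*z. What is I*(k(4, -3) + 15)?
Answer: -9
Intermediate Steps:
k(z, u) = u*z**2/2 (k(z, u) = (z*(u*(1/2)))*z = (z*(u/2))*z = (u*z/2)*z = u*z**2/2)
I = 1 (I = -11 + 12 = 1)
I*(k(4, -3) + 15) = 1*((1/2)*(-3)*4**2 + 15) = 1*((1/2)*(-3)*16 + 15) = 1*(-24 + 15) = 1*(-9) = -9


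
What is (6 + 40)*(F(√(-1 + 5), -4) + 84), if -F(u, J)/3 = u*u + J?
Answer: 3864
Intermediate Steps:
F(u, J) = -3*J - 3*u² (F(u, J) = -3*(u*u + J) = -3*(u² + J) = -3*(J + u²) = -3*J - 3*u²)
(6 + 40)*(F(√(-1 + 5), -4) + 84) = (6 + 40)*((-3*(-4) - 3*(√(-1 + 5))²) + 84) = 46*((12 - 3*(√4)²) + 84) = 46*((12 - 3*2²) + 84) = 46*((12 - 3*4) + 84) = 46*((12 - 12) + 84) = 46*(0 + 84) = 46*84 = 3864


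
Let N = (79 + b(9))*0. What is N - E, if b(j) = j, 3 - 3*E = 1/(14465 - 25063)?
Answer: -31795/31794 ≈ -1.0000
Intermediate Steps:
E = 31795/31794 (E = 1 - 1/(3*(14465 - 25063)) = 1 - ⅓/(-10598) = 1 - ⅓*(-1/10598) = 1 + 1/31794 = 31795/31794 ≈ 1.0000)
N = 0 (N = (79 + 9)*0 = 88*0 = 0)
N - E = 0 - 1*31795/31794 = 0 - 31795/31794 = -31795/31794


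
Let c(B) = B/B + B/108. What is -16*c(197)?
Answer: -1220/27 ≈ -45.185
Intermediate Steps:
c(B) = 1 + B/108 (c(B) = 1 + B*(1/108) = 1 + B/108)
-16*c(197) = -16*(1 + (1/108)*197) = -16*(1 + 197/108) = -16*305/108 = -1220/27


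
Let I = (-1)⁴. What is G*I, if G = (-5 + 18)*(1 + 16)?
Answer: 221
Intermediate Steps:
G = 221 (G = 13*17 = 221)
I = 1
G*I = 221*1 = 221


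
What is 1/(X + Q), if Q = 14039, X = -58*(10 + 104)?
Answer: 1/7427 ≈ 0.00013464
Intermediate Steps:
X = -6612 (X = -58*114 = -6612)
1/(X + Q) = 1/(-6612 + 14039) = 1/7427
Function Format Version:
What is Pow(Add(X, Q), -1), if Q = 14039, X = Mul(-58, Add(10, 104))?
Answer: Rational(1, 7427) ≈ 0.00013464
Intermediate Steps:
X = -6612 (X = Mul(-58, 114) = -6612)
Pow(Add(X, Q), -1) = Pow(Add(-6612, 14039), -1) = Pow(7427, -1) = Rational(1, 7427)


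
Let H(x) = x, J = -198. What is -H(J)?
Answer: 198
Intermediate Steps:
-H(J) = -1*(-198) = 198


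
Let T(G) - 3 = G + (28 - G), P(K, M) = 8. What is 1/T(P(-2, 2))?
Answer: 1/31 ≈ 0.032258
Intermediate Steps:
T(G) = 31 (T(G) = 3 + (G + (28 - G)) = 3 + 28 = 31)
1/T(P(-2, 2)) = 1/31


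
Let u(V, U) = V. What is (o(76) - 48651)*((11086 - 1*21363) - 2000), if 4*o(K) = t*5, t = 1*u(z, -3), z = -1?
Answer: 2389214693/4 ≈ 5.9730e+8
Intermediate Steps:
t = -1 (t = 1*(-1) = -1)
o(K) = -5/4 (o(K) = (-1*5)/4 = (¼)*(-5) = -5/4)
(o(76) - 48651)*((11086 - 1*21363) - 2000) = (-5/4 - 48651)*((11086 - 1*21363) - 2000) = -194609*((11086 - 21363) - 2000)/4 = -194609*(-10277 - 2000)/4 = -194609/4*(-12277) = 2389214693/4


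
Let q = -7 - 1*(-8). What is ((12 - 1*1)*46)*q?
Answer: 506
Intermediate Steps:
q = 1 (q = -7 + 8 = 1)
((12 - 1*1)*46)*q = ((12 - 1*1)*46)*1 = ((12 - 1)*46)*1 = (11*46)*1 = 506*1 = 506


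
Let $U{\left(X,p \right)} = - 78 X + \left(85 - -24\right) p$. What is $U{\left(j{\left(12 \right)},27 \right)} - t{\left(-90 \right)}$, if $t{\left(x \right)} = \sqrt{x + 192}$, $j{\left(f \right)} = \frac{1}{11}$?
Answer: $\frac{32295}{11} - \sqrt{102} \approx 2925.8$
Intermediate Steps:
$j{\left(f \right)} = \frac{1}{11}$
$U{\left(X,p \right)} = - 78 X + 109 p$ ($U{\left(X,p \right)} = - 78 X + \left(85 + 24\right) p = - 78 X + 109 p$)
$t{\left(x \right)} = \sqrt{192 + x}$
$U{\left(j{\left(12 \right)},27 \right)} - t{\left(-90 \right)} = \left(\left(-78\right) \frac{1}{11} + 109 \cdot 27\right) - \sqrt{192 - 90} = \left(- \frac{78}{11} + 2943\right) - \sqrt{102} = \frac{32295}{11} - \sqrt{102}$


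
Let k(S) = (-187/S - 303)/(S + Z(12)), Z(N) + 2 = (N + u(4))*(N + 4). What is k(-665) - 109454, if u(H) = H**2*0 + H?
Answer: -29915218702/273315 ≈ -1.0945e+5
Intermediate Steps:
u(H) = H (u(H) = 0 + H = H)
Z(N) = -2 + (4 + N)**2 (Z(N) = -2 + (N + 4)*(N + 4) = -2 + (4 + N)*(4 + N) = -2 + (4 + N)**2)
k(S) = (-303 - 187/S)/(254 + S) (k(S) = (-187/S - 303)/(S + (14 + 12**2 + 8*12)) = (-303 - 187/S)/(S + (14 + 144 + 96)) = (-303 - 187/S)/(S + 254) = (-303 - 187/S)/(254 + S))
k(-665) - 109454 = (-187 - 303*(-665))/((-665)*(254 - 665)) - 109454 = -1/665*(-187 + 201495)/(-411) - 109454 = -1/665*(-1/411)*201308 - 109454 = 201308/273315 - 109454 = -29915218702/273315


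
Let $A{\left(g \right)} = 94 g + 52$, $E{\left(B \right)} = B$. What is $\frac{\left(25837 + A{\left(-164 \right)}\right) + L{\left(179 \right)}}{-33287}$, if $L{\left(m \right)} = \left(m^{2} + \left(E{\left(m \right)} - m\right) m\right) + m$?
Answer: $- \frac{42693}{33287} \approx -1.2826$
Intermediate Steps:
$L{\left(m \right)} = m + m^{2}$ ($L{\left(m \right)} = \left(m^{2} + \left(m - m\right) m\right) + m = \left(m^{2} + 0 m\right) + m = \left(m^{2} + 0\right) + m = m^{2} + m = m + m^{2}$)
$A{\left(g \right)} = 52 + 94 g$
$\frac{\left(25837 + A{\left(-164 \right)}\right) + L{\left(179 \right)}}{-33287} = \frac{\left(25837 + \left(52 + 94 \left(-164\right)\right)\right) + 179 \left(1 + 179\right)}{-33287} = \left(\left(25837 + \left(52 - 15416\right)\right) + 179 \cdot 180\right) \left(- \frac{1}{33287}\right) = \left(\left(25837 - 15364\right) + 32220\right) \left(- \frac{1}{33287}\right) = \left(10473 + 32220\right) \left(- \frac{1}{33287}\right) = 42693 \left(- \frac{1}{33287}\right) = - \frac{42693}{33287}$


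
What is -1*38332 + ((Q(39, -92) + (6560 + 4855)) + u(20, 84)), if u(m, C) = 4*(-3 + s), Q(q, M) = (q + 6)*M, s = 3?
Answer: -31057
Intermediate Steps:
Q(q, M) = M*(6 + q) (Q(q, M) = (6 + q)*M = M*(6 + q))
u(m, C) = 0 (u(m, C) = 4*(-3 + 3) = 4*0 = 0)
-1*38332 + ((Q(39, -92) + (6560 + 4855)) + u(20, 84)) = -1*38332 + ((-92*(6 + 39) + (6560 + 4855)) + 0) = -38332 + ((-92*45 + 11415) + 0) = -38332 + ((-4140 + 11415) + 0) = -38332 + (7275 + 0) = -38332 + 7275 = -31057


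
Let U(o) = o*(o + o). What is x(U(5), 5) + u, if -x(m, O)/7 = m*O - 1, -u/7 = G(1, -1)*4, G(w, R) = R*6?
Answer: -1575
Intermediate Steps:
G(w, R) = 6*R
U(o) = 2*o**2 (U(o) = o*(2*o) = 2*o**2)
u = 168 (u = -7*6*(-1)*4 = -(-42)*4 = -7*(-24) = 168)
x(m, O) = 7 - 7*O*m (x(m, O) = -7*(m*O - 1) = -7*(O*m - 1) = -7*(-1 + O*m) = 7 - 7*O*m)
x(U(5), 5) + u = (7 - 7*5*2*5**2) + 168 = (7 - 7*5*2*25) + 168 = (7 - 7*5*50) + 168 = (7 - 1750) + 168 = -1743 + 168 = -1575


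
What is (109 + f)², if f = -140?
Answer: 961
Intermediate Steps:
(109 + f)² = (109 - 140)² = (-31)² = 961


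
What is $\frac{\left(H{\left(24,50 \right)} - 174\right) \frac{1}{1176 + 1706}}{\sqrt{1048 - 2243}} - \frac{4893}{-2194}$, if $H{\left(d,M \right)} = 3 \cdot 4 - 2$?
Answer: $\frac{4893}{2194} + \frac{82 i \sqrt{1195}}{1721995} \approx 2.2302 + 0.0016461 i$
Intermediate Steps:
$H{\left(d,M \right)} = 10$ ($H{\left(d,M \right)} = 12 - 2 = 10$)
$\frac{\left(H{\left(24,50 \right)} - 174\right) \frac{1}{1176 + 1706}}{\sqrt{1048 - 2243}} - \frac{4893}{-2194} = \frac{\left(10 - 174\right) \frac{1}{1176 + 1706}}{\sqrt{1048 - 2243}} - \frac{4893}{-2194} = \frac{\left(-164\right) \frac{1}{2882}}{\sqrt{-1195}} - - \frac{4893}{2194} = \frac{\left(-164\right) \frac{1}{2882}}{i \sqrt{1195}} + \frac{4893}{2194} = - \frac{82 \left(- \frac{i \sqrt{1195}}{1195}\right)}{1441} + \frac{4893}{2194} = \frac{82 i \sqrt{1195}}{1721995} + \frac{4893}{2194} = \frac{4893}{2194} + \frac{82 i \sqrt{1195}}{1721995}$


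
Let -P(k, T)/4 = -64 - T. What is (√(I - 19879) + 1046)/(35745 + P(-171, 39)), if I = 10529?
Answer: 1046/36157 + 5*I*√374/36157 ≈ 0.028929 + 0.0026743*I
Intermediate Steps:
P(k, T) = 256 + 4*T (P(k, T) = -4*(-64 - T) = 256 + 4*T)
(√(I - 19879) + 1046)/(35745 + P(-171, 39)) = (√(10529 - 19879) + 1046)/(35745 + (256 + 4*39)) = (√(-9350) + 1046)/(35745 + (256 + 156)) = (5*I*√374 + 1046)/(35745 + 412) = (1046 + 5*I*√374)/36157 = (1046 + 5*I*√374)*(1/36157) = 1046/36157 + 5*I*√374/36157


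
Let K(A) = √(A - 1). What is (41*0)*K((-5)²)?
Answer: 0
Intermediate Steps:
K(A) = √(-1 + A)
(41*0)*K((-5)²) = (41*0)*√(-1 + (-5)²) = 0*√(-1 + 25) = 0*√24 = 0*(2*√6) = 0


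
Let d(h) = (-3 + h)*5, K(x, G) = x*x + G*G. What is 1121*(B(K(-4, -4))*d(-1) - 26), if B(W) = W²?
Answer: -22987226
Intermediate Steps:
K(x, G) = G² + x² (K(x, G) = x² + G² = G² + x²)
d(h) = -15 + 5*h
1121*(B(K(-4, -4))*d(-1) - 26) = 1121*(((-4)² + (-4)²)²*(-15 + 5*(-1)) - 26) = 1121*((16 + 16)²*(-15 - 5) - 26) = 1121*(32²*(-20) - 26) = 1121*(1024*(-20) - 26) = 1121*(-20480 - 26) = 1121*(-20506) = -22987226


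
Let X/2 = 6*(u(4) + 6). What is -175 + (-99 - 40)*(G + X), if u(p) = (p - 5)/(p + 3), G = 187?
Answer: -251564/7 ≈ -35938.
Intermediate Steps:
u(p) = (-5 + p)/(3 + p)
X = 492/7 (X = 2*(6*((-5 + 4)/(3 + 4) + 6)) = 2*(6*(-1/7 + 6)) = 2*(6*(41/7)) = 2*(246/7) = 492/7 ≈ 70.286)
-175 + (-99 - 40)*(G + X) = -175 + (-99 - 40)*(187 + 492/7) = -175 - 139*1801/7 = -175 - 250339/7 = -251564/7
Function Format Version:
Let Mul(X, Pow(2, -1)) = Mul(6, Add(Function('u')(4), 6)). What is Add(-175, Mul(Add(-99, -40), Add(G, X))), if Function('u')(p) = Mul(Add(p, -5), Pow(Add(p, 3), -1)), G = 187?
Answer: Rational(-251564, 7) ≈ -35938.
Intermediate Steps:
Function('u')(p) = Mul(Pow(Add(3, p), -1), Add(-5, p)) (Function('u')(p) = Mul(Add(-5, p), Pow(Add(3, p), -1)) = Mul(Pow(Add(3, p), -1), Add(-5, p)))
X = Rational(492, 7) (X = Mul(2, Mul(6, Add(Mul(Pow(Add(3, 4), -1), Add(-5, 4)), 6))) = Mul(2, Mul(6, Add(Mul(Pow(7, -1), -1), 6))) = Mul(2, Mul(6, Add(Mul(Rational(1, 7), -1), 6))) = Mul(2, Mul(6, Add(Rational(-1, 7), 6))) = Mul(2, Mul(6, Rational(41, 7))) = Mul(2, Rational(246, 7)) = Rational(492, 7) ≈ 70.286)
Add(-175, Mul(Add(-99, -40), Add(G, X))) = Add(-175, Mul(Add(-99, -40), Add(187, Rational(492, 7)))) = Add(-175, Mul(-139, Rational(1801, 7))) = Add(-175, Rational(-250339, 7)) = Rational(-251564, 7)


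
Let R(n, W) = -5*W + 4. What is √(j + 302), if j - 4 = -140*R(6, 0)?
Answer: I*√254 ≈ 15.937*I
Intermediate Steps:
R(n, W) = 4 - 5*W
j = -556 (j = 4 - 140*(4 - 5*0) = 4 - 140*(4 + 0) = 4 - 140*4 = 4 - 560 = -556)
√(j + 302) = √(-556 + 302) = √(-254) = I*√254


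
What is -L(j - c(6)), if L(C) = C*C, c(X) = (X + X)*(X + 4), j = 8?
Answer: -12544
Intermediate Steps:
c(X) = 2*X*(4 + X) (c(X) = (2*X)*(4 + X) = 2*X*(4 + X))
L(C) = C**2
-L(j - c(6)) = -(8 - 2*6*(4 + 6))**2 = -(8 - 2*6*10)**2 = -(8 - 1*120)**2 = -(8 - 120)**2 = -1*(-112)**2 = -1*12544 = -12544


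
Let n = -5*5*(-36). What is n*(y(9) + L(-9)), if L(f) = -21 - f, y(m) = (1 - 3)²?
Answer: -7200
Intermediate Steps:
y(m) = 4 (y(m) = (-2)² = 4)
n = 900 (n = -25*(-36) = 900)
n*(y(9) + L(-9)) = 900*(4 + (-21 - 1*(-9))) = 900*(4 + (-21 + 9)) = 900*(4 - 12) = 900*(-8) = -7200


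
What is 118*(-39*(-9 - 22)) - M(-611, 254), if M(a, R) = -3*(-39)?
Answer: 142545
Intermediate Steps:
M(a, R) = 117
118*(-39*(-9 - 22)) - M(-611, 254) = 118*(-39*(-9 - 22)) - 1*117 = 118*(-39*(-31)) - 117 = 118*1209 - 117 = 142662 - 117 = 142545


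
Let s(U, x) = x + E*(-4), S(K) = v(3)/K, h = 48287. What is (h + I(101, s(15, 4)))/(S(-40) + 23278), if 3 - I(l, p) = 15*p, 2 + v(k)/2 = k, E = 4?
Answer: 969400/465559 ≈ 2.0822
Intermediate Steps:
v(k) = -4 + 2*k
S(K) = 2/K (S(K) = (-4 + 2*3)/K = (-4 + 6)/K = 2/K)
s(U, x) = -16 + x (s(U, x) = x + 4*(-4) = x - 16 = -16 + x)
I(l, p) = 3 - 15*p
(h + I(101, s(15, 4)))/(S(-40) + 23278) = (48287 + (3 - 15*(-16 + 4)))/(2/(-40) + 23278) = (48287 + (3 - 15*(-12)))/(2*(-1/40) + 23278) = (48287 + (3 + 180))/(-1/20 + 23278) = (48287 + 183)/(465559/20) = 48470*(20/465559) = 969400/465559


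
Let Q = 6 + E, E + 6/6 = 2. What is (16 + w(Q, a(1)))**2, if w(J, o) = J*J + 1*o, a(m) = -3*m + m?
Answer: 3969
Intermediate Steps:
E = 1 (E = -1 + 2 = 1)
a(m) = -2*m
Q = 7 (Q = 6 + 1 = 7)
w(J, o) = o + J**2 (w(J, o) = J**2 + o = o + J**2)
(16 + w(Q, a(1)))**2 = (16 + (-2*1 + 7**2))**2 = (16 + (-2 + 49))**2 = (16 + 47)**2 = 63**2 = 3969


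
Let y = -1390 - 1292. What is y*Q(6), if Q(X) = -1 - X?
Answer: 18774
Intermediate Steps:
y = -2682
y*Q(6) = -2682*(-1 - 1*6) = -2682*(-1 - 6) = -2682*(-7) = 18774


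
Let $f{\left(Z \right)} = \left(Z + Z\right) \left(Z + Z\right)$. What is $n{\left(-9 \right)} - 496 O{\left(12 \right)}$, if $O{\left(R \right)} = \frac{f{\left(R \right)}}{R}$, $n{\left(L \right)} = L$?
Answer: $-23817$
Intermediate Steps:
$f{\left(Z \right)} = 4 Z^{2}$ ($f{\left(Z \right)} = 2 Z 2 Z = 4 Z^{2}$)
$O{\left(R \right)} = 4 R$ ($O{\left(R \right)} = \frac{4 R^{2}}{R} = 4 R$)
$n{\left(-9 \right)} - 496 O{\left(12 \right)} = -9 - 496 \cdot 4 \cdot 12 = -9 - 23808 = -23817$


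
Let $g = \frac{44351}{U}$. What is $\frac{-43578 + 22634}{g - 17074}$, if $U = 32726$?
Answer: $\frac{685413344}{558719373} \approx 1.2268$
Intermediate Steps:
$g = \frac{44351}{32726} \approx 1.3552$
$\frac{-43578 + 22634}{g - 17074} = \frac{-43578 + 22634}{\frac{44351}{32726} - 17074} = - \frac{20944}{- \frac{558719373}{32726}} = \left(-20944\right) \left(- \frac{32726}{558719373}\right) = \frac{685413344}{558719373}$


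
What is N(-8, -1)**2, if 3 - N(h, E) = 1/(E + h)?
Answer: 784/81 ≈ 9.6790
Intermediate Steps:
N(h, E) = 3 - 1/(E + h)
N(-8, -1)**2 = ((-1 + 3*(-1) + 3*(-8))/(-1 - 8))**2 = ((-1 - 3 - 24)/(-9))**2 = (-1/9*(-28))**2 = (28/9)**2 = 784/81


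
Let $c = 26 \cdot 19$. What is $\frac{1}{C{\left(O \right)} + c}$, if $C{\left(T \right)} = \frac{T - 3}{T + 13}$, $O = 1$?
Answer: $\frac{7}{3457} \approx 0.0020249$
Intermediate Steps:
$c = 494$
$C{\left(T \right)} = \frac{-3 + T}{13 + T}$
$\frac{1}{C{\left(O \right)} + c} = \frac{1}{\frac{-3 + 1}{13 + 1} + 494} = \frac{1}{\frac{1}{14} \left(-2\right) + 494} = \frac{1}{- \frac{1}{7} + 494} = \frac{1}{\frac{3457}{7}} = \frac{7}{3457}$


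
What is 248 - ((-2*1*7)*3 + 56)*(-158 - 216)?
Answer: 5484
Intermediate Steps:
248 - ((-2*1*7)*3 + 56)*(-158 - 216) = 248 - (-2*7*3 + 56)*(-374) = 248 - (-14*3 + 56)*(-374) = 248 - (-42 + 56)*(-374) = 248 - 14*(-374) = 248 - 1*(-5236) = 248 + 5236 = 5484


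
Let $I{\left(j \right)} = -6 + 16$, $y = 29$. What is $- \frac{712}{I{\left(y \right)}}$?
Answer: $- \frac{356}{5} \approx -71.2$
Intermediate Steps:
$I{\left(j \right)} = 10$
$- \frac{712}{I{\left(y \right)}} = - \frac{712}{10} = \left(-712\right) \frac{1}{10} = - \frac{356}{5}$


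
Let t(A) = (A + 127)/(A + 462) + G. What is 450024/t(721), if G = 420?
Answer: 133094598/124427 ≈ 1069.7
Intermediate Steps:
t(A) = 420 + (127 + A)/(462 + A) (t(A) = (A + 127)/(A + 462) + 420 = (127 + A)/(462 + A) + 420 = 420 + (127 + A)/(462 + A))
450024/t(721) = 450024/(((194167 + 421*721)/(462 + 721))) = 450024/(((194167 + 303541)/1183)) = 450024/(((1/1183)*497708)) = 450024/(497708/1183) = 450024*(1183/497708) = 133094598/124427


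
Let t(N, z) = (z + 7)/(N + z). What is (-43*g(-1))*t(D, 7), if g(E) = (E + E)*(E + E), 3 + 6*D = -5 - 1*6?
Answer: -516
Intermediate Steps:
D = -7/3 (D = -½ + (-5 - 1*6)/6 = -½ + (-5 - 6)/6 = -½ + (⅙)*(-11) = -½ - 11/6 = -7/3 ≈ -2.3333)
t(N, z) = (7 + z)/(N + z)
g(E) = 4*E² (g(E) = (2*E)*(2*E) = 4*E²)
(-43*g(-1))*t(D, 7) = (-172*(-1)²)*((7 + 7)/(-7/3 + 7)) = (-172)*(14/(14/3)) = (-43*4)*((3/14)*14) = -172*3 = -516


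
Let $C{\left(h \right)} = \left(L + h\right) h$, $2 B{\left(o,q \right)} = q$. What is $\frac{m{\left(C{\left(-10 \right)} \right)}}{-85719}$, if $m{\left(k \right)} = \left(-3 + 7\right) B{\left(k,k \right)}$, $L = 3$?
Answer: $- \frac{140}{85719} \approx -0.0016332$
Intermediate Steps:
$B{\left(o,q \right)} = \frac{q}{2}$
$C{\left(h \right)} = h \left(3 + h\right)$ ($C{\left(h \right)} = \left(3 + h\right) h = h \left(3 + h\right)$)
$m{\left(k \right)} = 2 k$ ($m{\left(k \right)} = \left(-3 + 7\right) \frac{k}{2} = 4 \frac{k}{2} = 2 k$)
$\frac{m{\left(C{\left(-10 \right)} \right)}}{-85719} = \frac{2 \left(- 10 \left(3 - 10\right)\right)}{-85719} = 2 \left(\left(-10\right) \left(-7\right)\right) \left(- \frac{1}{85719}\right) = 2 \cdot 70 \left(- \frac{1}{85719}\right) = 140 \left(- \frac{1}{85719}\right) = - \frac{140}{85719}$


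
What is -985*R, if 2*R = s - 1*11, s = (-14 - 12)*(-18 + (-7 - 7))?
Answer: -808685/2 ≈ -4.0434e+5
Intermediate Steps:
s = 832 (s = -26*(-18 - 14) = -26*(-32) = 832)
R = 821/2 (R = (832 - 1*11)/2 = (832 - 11)/2 = (½)*821 = 821/2 ≈ 410.50)
-985*R = -985*821/2 = -808685/2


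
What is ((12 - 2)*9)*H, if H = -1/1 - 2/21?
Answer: -690/7 ≈ -98.571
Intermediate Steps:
H = -23/21 (H = -1*1 - 2*1/21 = -1 - 2/21 = -23/21 ≈ -1.0952)
((12 - 2)*9)*H = ((12 - 2)*9)*(-23/21) = (10*9)*(-23/21) = 90*(-23/21) = -690/7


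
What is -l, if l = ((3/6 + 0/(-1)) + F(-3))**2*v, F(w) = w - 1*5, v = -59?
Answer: 13275/4 ≈ 3318.8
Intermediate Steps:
F(w) = -5 + w (F(w) = w - 5 = -5 + w)
l = -13275/4 (l = ((3/6 + 0/(-1)) + (-5 - 3))**2*(-59) = ((3*(1/6) + 0*(-1)) - 8)**2*(-59) = ((1/2 + 0) - 8)**2*(-59) = (1/2 - 8)**2*(-59) = (-15/2)**2*(-59) = (225/4)*(-59) = -13275/4 ≈ -3318.8)
-l = -1*(-13275/4) = 13275/4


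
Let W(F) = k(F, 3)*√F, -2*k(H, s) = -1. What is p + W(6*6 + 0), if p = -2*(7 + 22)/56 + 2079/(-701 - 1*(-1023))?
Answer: 5423/644 ≈ 8.4208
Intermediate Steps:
k(H, s) = ½ (k(H, s) = -½*(-1) = ½)
p = 3491/644 (p = -2*29*(1/56) + 2079/(-701 + 1023) = -58*1/56 + 2079/322 = -29/28 + 2079*(1/322) = -29/28 + 297/46 = 3491/644 ≈ 5.4208)
W(F) = √F/2
p + W(6*6 + 0) = 3491/644 + √(6*6 + 0)/2 = 3491/644 + √(36 + 0)/2 = 3491/644 + √36/2 = 3491/644 + (½)*6 = 3491/644 + 3 = 5423/644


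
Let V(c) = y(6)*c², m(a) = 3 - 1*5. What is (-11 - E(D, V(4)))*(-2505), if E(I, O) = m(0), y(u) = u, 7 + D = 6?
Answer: 22545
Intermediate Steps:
D = -1 (D = -7 + 6 = -1)
m(a) = -2 (m(a) = 3 - 5 = -2)
V(c) = 6*c²
E(I, O) = -2
(-11 - E(D, V(4)))*(-2505) = (-11 - 1*(-2))*(-2505) = (-11 + 2)*(-2505) = -9*(-2505) = 22545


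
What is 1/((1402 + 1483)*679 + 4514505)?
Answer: 1/6473420 ≈ 1.5448e-7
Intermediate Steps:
1/((1402 + 1483)*679 + 4514505) = 1/(2885*679 + 4514505) = 1/(1958915 + 4514505) = 1/6473420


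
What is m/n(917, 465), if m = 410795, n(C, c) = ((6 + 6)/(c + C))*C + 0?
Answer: 40551335/786 ≈ 51592.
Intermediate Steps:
n(C, c) = 12*C/(C + c) (n(C, c) = (12/(C + c))*C + 0 = 12*C/(C + c) + 0 = 12*C/(C + c))
m/n(917, 465) = 410795/((12*917/(917 + 465))) = 410795/((12*917/1382)) = 410795/((12*917*(1/1382))) = 410795/(5502/691) = 410795*(691/5502) = 40551335/786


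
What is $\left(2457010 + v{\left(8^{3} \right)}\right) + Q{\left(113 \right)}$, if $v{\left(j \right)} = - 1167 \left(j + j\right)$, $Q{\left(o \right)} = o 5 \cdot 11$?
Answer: $1268217$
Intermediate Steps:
$Q{\left(o \right)} = 55 o$ ($Q{\left(o \right)} = 5 o 11 = 55 o$)
$v{\left(j \right)} = - 2334 j$ ($v{\left(j \right)} = - 1167 \cdot 2 j = - 2334 j$)
$\left(2457010 + v{\left(8^{3} \right)}\right) + Q{\left(113 \right)} = \left(2457010 - 2334 \cdot 8^{3}\right) + 55 \cdot 113 = \left(2457010 - 1195008\right) + 6215 = 1262002 + 6215 = 1268217$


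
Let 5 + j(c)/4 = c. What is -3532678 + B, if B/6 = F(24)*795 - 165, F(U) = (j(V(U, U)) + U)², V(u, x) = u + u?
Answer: 179710652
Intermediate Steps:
V(u, x) = 2*u
j(c) = -20 + 4*c
F(U) = (-20 + 9*U)² (F(U) = ((-20 + 4*(2*U)) + U)² = ((-20 + 8*U) + U)² = (-20 + 9*U)²)
B = 183243330 (B = 6*((-20 + 9*24)²*795 - 165) = 6*((-20 + 216)²*795 - 165) = 6*(196²*795 - 165) = 6*(38416*795 - 165) = 6*(30540720 - 165) = 6*30540555 = 183243330)
-3532678 + B = -3532678 + 183243330 = 179710652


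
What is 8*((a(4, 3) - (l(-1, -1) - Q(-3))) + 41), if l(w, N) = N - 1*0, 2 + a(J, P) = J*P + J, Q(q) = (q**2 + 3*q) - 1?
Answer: 440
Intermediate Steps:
Q(q) = -1 + q**2 + 3*q
a(J, P) = -2 + J + J*P (a(J, P) = -2 + (J*P + J) = -2 + (J + J*P) = -2 + J + J*P)
l(w, N) = N (l(w, N) = N + 0 = N)
8*((a(4, 3) - (l(-1, -1) - Q(-3))) + 41) = 8*(((-2 + 4 + 4*3) - (-1 - (-1 + (-3)**2 + 3*(-3)))) + 41) = 8*(((-2 + 4 + 12) - (-1 - (-1 + 9 - 9))) + 41) = 8*((14 - (-1 - 1*(-1))) + 41) = 8*((14 - (-1 + 1)) + 41) = 8*((14 - 1*0) + 41) = 8*((14 + 0) + 41) = 8*(14 + 41) = 8*55 = 440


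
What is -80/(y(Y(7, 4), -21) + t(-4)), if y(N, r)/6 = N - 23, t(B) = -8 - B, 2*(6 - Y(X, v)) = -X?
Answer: 16/17 ≈ 0.94118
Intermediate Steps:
Y(X, v) = 6 + X/2 (Y(X, v) = 6 - (-1)*X/2 = 6 + X/2)
y(N, r) = -138 + 6*N (y(N, r) = 6*(N - 23) = 6*(-23 + N) = -138 + 6*N)
-80/(y(Y(7, 4), -21) + t(-4)) = -80/((-138 + 6*(6 + (½)*7)) + (-8 - 1*(-4))) = -80/((-138 + 6*(6 + 7/2)) + (-8 + 4)) = -80/((-138 + 6*(19/2)) - 4) = -80/((-138 + 57) - 4) = -80/(-81 - 4) = -80/(-85) = -1/85*(-80) = 16/17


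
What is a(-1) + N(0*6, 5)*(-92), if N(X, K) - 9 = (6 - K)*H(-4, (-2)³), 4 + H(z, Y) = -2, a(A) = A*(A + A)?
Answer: -274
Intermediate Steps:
a(A) = 2*A² (a(A) = A*(2*A) = 2*A²)
H(z, Y) = -6 (H(z, Y) = -4 - 2 = -6)
N(X, K) = -27 + 6*K (N(X, K) = 9 + (6 - K)*(-6) = 9 + (-36 + 6*K) = -27 + 6*K)
a(-1) + N(0*6, 5)*(-92) = 2*(-1)² + (-27 + 6*5)*(-92) = 2*1 + (-27 + 30)*(-92) = 2 + 3*(-92) = 2 - 276 = -274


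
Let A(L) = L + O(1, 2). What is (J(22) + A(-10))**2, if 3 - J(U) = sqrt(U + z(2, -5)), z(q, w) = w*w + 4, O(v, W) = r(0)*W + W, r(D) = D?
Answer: (5 + sqrt(51))**2 ≈ 147.41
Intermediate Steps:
O(v, W) = W (O(v, W) = 0*W + W = 0 + W = W)
z(q, w) = 4 + w**2 (z(q, w) = w**2 + 4 = 4 + w**2)
J(U) = 3 - sqrt(29 + U) (J(U) = 3 - sqrt(U + (4 + (-5)**2)) = 3 - sqrt(U + (4 + 25)) = 3 - sqrt(U + 29) = 3 - sqrt(29 + U))
A(L) = 2 + L (A(L) = L + 2 = 2 + L)
(J(22) + A(-10))**2 = ((3 - sqrt(29 + 22)) + (2 - 10))**2 = ((3 - sqrt(51)) - 8)**2 = (-5 - sqrt(51))**2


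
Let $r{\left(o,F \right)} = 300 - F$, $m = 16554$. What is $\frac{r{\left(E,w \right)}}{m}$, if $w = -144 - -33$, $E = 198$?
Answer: $\frac{137}{5518} \approx 0.024828$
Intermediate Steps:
$w = -111$ ($w = -144 + 33 = -111$)
$\frac{r{\left(E,w \right)}}{m} = \frac{300 - -111}{16554} = \left(300 + 111\right) \frac{1}{16554} = 411 \cdot \frac{1}{16554} = \frac{137}{5518}$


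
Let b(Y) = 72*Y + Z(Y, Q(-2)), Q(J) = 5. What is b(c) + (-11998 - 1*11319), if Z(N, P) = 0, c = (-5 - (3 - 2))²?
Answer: -20725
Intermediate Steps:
c = 36 (c = (-5 - 1*1)² = (-5 - 1)² = (-6)² = 36)
b(Y) = 72*Y (b(Y) = 72*Y + 0 = 72*Y)
b(c) + (-11998 - 1*11319) = 72*36 + (-11998 - 1*11319) = 2592 + (-11998 - 11319) = 2592 - 23317 = -20725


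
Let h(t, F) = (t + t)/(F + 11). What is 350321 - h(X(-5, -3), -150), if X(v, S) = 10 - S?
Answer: 48694645/139 ≈ 3.5032e+5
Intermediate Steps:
h(t, F) = 2*t/(11 + F) (h(t, F) = (2*t)/(11 + F) = 2*t/(11 + F))
350321 - h(X(-5, -3), -150) = 350321 - 2*(10 - 1*(-3))/(11 - 150) = 350321 - 2*(10 + 3)/(-139) = 350321 - 2*13*(-1)/139 = 350321 - 1*(-26/139) = 350321 + 26/139 = 48694645/139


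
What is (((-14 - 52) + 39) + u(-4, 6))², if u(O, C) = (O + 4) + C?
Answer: 441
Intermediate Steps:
u(O, C) = 4 + C + O (u(O, C) = (4 + O) + C = 4 + C + O)
(((-14 - 52) + 39) + u(-4, 6))² = (((-14 - 52) + 39) + (4 + 6 - 4))² = ((-66 + 39) + 6)² = (-27 + 6)² = (-21)² = 441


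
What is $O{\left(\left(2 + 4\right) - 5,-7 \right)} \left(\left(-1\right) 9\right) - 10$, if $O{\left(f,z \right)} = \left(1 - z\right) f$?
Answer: $-82$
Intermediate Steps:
$O{\left(f,z \right)} = f \left(1 - z\right)$
$O{\left(\left(2 + 4\right) - 5,-7 \right)} \left(\left(-1\right) 9\right) - 10 = \left(\left(2 + 4\right) - 5\right) \left(1 - -7\right) \left(\left(-1\right) 9\right) - 10 = \left(6 - 5\right) \left(1 + 7\right) \left(-9\right) - 10 = 1 \cdot 8 \left(-9\right) - 10 = 8 \left(-9\right) - 10 = -72 - 10 = -82$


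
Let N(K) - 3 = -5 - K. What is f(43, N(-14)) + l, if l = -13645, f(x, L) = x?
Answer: -13602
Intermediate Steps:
N(K) = -2 - K (N(K) = 3 + (-5 - K) = -2 - K)
f(43, N(-14)) + l = 43 - 13645 = -13602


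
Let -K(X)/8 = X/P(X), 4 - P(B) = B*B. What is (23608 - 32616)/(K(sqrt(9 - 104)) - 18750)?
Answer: 82769445000/172283203429 - 1783584*I*sqrt(95)/861416017145 ≈ 0.48043 - 2.0181e-5*I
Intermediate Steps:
P(B) = 4 - B**2 (P(B) = 4 - B*B = 4 - B**2)
K(X) = -8*X/(4 - X**2)
(23608 - 32616)/(K(sqrt(9 - 104)) - 18750) = (23608 - 32616)/(8*sqrt(9 - 104)/(-4 + (sqrt(9 - 104))**2) - 18750) = -9008/(8*sqrt(-95)/(-4 + (sqrt(-95))**2) - 18750) = -9008/(8*(I*sqrt(95))/(-4 + (I*sqrt(95))**2) - 18750) = -9008/(8*(I*sqrt(95))/(-4 - 95) - 18750) = -9008/(8*(I*sqrt(95))/(-99) - 18750) = -9008/(8*(I*sqrt(95))*(-1/99) - 18750) = -9008/(-8*I*sqrt(95)/99 - 18750) = -9008/(-18750 - 8*I*sqrt(95)/99)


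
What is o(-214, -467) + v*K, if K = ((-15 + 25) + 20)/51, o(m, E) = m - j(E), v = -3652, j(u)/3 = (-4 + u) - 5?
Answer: -15882/17 ≈ -934.24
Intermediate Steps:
j(u) = -27 + 3*u (j(u) = 3*((-4 + u) - 5) = 3*(-9 + u) = -27 + 3*u)
o(m, E) = 27 + m - 3*E (o(m, E) = m - (-27 + 3*E) = m + (27 - 3*E) = 27 + m - 3*E)
K = 10/17 (K = (10 + 20)*(1/51) = 30*(1/51) = 10/17 ≈ 0.58823)
o(-214, -467) + v*K = (27 - 214 - 3*(-467)) - 3652*10/17 = (27 - 214 + 1401) - 36520/17 = 1214 - 36520/17 = -15882/17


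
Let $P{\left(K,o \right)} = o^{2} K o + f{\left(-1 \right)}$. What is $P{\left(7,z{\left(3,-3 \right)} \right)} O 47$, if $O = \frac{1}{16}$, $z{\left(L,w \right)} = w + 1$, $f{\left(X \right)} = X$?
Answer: $- \frac{2679}{16} \approx -167.44$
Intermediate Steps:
$z{\left(L,w \right)} = 1 + w$
$P{\left(K,o \right)} = -1 + K o^{3}$ ($P{\left(K,o \right)} = o^{2} K o - 1 = K o^{2} o - 1 = K o^{3} - 1 = -1 + K o^{3}$)
$O = \frac{1}{16} \approx 0.0625$
$P{\left(7,z{\left(3,-3 \right)} \right)} O 47 = \left(-1 + 7 \left(1 - 3\right)^{3}\right) \frac{1}{16} \cdot 47 = \left(-1 + 7 \left(-2\right)^{3}\right) \frac{1}{16} \cdot 47 = \left(-1 + 7 \left(-8\right)\right) \frac{1}{16} \cdot 47 = \left(-1 - 56\right) \frac{1}{16} \cdot 47 = \left(-57\right) \frac{1}{16} \cdot 47 = \left(- \frac{57}{16}\right) 47 = - \frac{2679}{16}$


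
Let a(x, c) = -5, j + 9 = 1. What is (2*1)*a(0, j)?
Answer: -10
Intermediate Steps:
j = -8 (j = -9 + 1 = -8)
(2*1)*a(0, j) = (2*1)*(-5) = 2*(-5) = -10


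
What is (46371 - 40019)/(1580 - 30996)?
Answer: -794/3677 ≈ -0.21594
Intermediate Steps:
(46371 - 40019)/(1580 - 30996) = 6352/(-29416) = 6352*(-1/29416) = -794/3677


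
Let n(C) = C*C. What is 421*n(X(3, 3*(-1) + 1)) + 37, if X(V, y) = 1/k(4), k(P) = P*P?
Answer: 9893/256 ≈ 38.645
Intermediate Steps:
k(P) = P²
X(V, y) = 1/16 (X(V, y) = 1/(4²) = 1/16)
n(C) = C²
421*n(X(3, 3*(-1) + 1)) + 37 = 421*(1/16)² + 37 = 421*(1/256) + 37 = 421/256 + 37 = 9893/256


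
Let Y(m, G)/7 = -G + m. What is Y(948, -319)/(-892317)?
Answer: -8869/892317 ≈ -0.0099393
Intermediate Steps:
Y(m, G) = -7*G + 7*m (Y(m, G) = 7*(-G + m) = 7*(m - G) = -7*G + 7*m)
Y(948, -319)/(-892317) = (-7*(-319) + 7*948)/(-892317) = (2233 + 6636)*(-1/892317) = 8869*(-1/892317) = -8869/892317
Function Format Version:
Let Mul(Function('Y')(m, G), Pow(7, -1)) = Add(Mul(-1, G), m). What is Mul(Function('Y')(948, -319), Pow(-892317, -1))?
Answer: Rational(-8869, 892317) ≈ -0.0099393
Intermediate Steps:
Function('Y')(m, G) = Add(Mul(-7, G), Mul(7, m)) (Function('Y')(m, G) = Mul(7, Add(Mul(-1, G), m)) = Mul(7, Add(m, Mul(-1, G))) = Add(Mul(-7, G), Mul(7, m)))
Mul(Function('Y')(948, -319), Pow(-892317, -1)) = Mul(Add(Mul(-7, -319), Mul(7, 948)), Pow(-892317, -1)) = Mul(Add(2233, 6636), Rational(-1, 892317)) = Mul(8869, Rational(-1, 892317)) = Rational(-8869, 892317)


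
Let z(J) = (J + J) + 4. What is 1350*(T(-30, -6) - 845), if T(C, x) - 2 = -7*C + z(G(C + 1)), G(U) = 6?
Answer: -832950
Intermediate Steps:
z(J) = 4 + 2*J (z(J) = 2*J + 4 = 4 + 2*J)
T(C, x) = 18 - 7*C (T(C, x) = 2 + (-7*C + (4 + 2*6)) = 2 + (-7*C + (4 + 12)) = 2 + (-7*C + 16) = 2 + (16 - 7*C) = 18 - 7*C)
1350*(T(-30, -6) - 845) = 1350*((18 - 7*(-30)) - 845) = 1350*((18 + 210) - 845) = 1350*(228 - 845) = 1350*(-617) = -832950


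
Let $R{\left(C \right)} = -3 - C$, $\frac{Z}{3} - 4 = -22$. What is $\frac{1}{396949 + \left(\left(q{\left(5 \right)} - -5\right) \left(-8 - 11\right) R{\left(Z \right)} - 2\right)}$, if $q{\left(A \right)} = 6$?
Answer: $\frac{1}{386288} \approx 2.5887 \cdot 10^{-6}$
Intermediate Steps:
$Z = -54$ ($Z = 12 + 3 \left(-22\right) = 12 - 66 = -54$)
$\frac{1}{396949 + \left(\left(q{\left(5 \right)} - -5\right) \left(-8 - 11\right) R{\left(Z \right)} - 2\right)} = \frac{1}{396949 + \left(\left(6 - -5\right) \left(-8 - 11\right) \left(-3 - -54\right) - 2\right)} = \frac{1}{396949 + \left(\left(6 + 5\right) \left(-19\right) \left(-3 + 54\right) - 2\right)} = \frac{1}{396949 + \left(11 \left(-19\right) 51 - 2\right)} = \frac{1}{396949 - 10661} = \frac{1}{386288}$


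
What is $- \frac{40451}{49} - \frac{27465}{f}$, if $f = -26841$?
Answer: $- \frac{361466502}{438403} \approx -824.51$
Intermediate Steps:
$- \frac{40451}{49} - \frac{27465}{f} = - \frac{40451}{49} - \frac{27465}{-26841} = \left(-40451\right) \frac{1}{49} - - \frac{9155}{8947} = - \frac{40451}{49} + \frac{9155}{8947} = - \frac{361466502}{438403}$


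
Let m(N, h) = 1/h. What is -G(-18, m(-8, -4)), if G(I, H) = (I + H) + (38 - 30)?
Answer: 41/4 ≈ 10.250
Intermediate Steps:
G(I, H) = 8 + H + I (G(I, H) = (H + I) + 8 = 8 + H + I)
-G(-18, m(-8, -4)) = -(8 + 1/(-4) - 18) = -(8 - 1/4 - 18) = -1*(-41/4) = 41/4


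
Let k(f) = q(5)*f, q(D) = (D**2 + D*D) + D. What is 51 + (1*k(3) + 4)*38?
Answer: 6473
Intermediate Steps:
q(D) = D + 2*D**2 (q(D) = (D**2 + D**2) + D = 2*D**2 + D = D + 2*D**2)
k(f) = 55*f (k(f) = (5*(1 + 2*5))*f = (5*(1 + 10))*f = (5*11)*f = 55*f)
51 + (1*k(3) + 4)*38 = 51 + (1*(55*3) + 4)*38 = 51 + (1*165 + 4)*38 = 51 + (165 + 4)*38 = 51 + 169*38 = 51 + 6422 = 6473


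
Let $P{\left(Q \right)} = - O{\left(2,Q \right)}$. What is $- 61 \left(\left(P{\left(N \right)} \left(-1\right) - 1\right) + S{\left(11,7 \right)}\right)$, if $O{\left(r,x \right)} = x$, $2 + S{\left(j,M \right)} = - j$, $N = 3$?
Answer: $671$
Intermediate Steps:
$S{\left(j,M \right)} = -2 - j$
$P{\left(Q \right)} = - Q$
$- 61 \left(\left(P{\left(N \right)} \left(-1\right) - 1\right) + S{\left(11,7 \right)}\right) = - 61 \left(\left(\left(-1\right) 3 \left(-1\right) - 1\right) - 13\right) = - 61 \left(\left(\left(-3\right) \left(-1\right) - 1\right) - 13\right) = - 61 \left(\left(3 - 1\right) - 13\right) = - 61 \left(2 - 13\right) = \left(-61\right) \left(-11\right) = 671$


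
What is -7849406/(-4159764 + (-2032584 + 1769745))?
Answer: 7849406/4422603 ≈ 1.7748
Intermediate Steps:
-7849406/(-4159764 + (-2032584 + 1769745)) = -7849406/(-4159764 - 262839) = -7849406/(-4422603) = -7849406*(-1/4422603) = 7849406/4422603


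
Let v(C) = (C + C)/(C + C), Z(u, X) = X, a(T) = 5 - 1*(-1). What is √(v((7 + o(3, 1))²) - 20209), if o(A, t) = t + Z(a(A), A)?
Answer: 4*I*√1263 ≈ 142.15*I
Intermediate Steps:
a(T) = 6 (a(T) = 5 + 1 = 6)
o(A, t) = A + t (o(A, t) = t + A = A + t)
v(C) = 1 (v(C) = (2*C)/((2*C)) = (2*C)*(1/(2*C)) = 1)
√(v((7 + o(3, 1))²) - 20209) = √(1 - 20209) = √(-20208) = 4*I*√1263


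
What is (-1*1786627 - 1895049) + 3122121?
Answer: -559555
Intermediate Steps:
(-1*1786627 - 1895049) + 3122121 = (-1786627 - 1895049) + 3122121 = -3681676 + 3122121 = -559555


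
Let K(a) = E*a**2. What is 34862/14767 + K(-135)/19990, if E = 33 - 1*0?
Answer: 1915626871/59038466 ≈ 32.447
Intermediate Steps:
E = 33 (E = 33 + 0 = 33)
K(a) = 33*a**2
34862/14767 + K(-135)/19990 = 34862/14767 + (33*(-135)**2)/19990 = 34862*(1/14767) + (33*18225)*(1/19990) = 34862/14767 + 601425*(1/19990) = 34862/14767 + 120285/3998 = 1915626871/59038466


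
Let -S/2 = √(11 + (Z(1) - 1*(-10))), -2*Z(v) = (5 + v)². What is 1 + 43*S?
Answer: 1 - 86*√3 ≈ -147.96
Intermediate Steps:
Z(v) = -(5 + v)²/2
S = -2*√3 (S = -2*√(11 + (-(5 + 1)²/2 - 1*(-10))) = -2*√(11 + (-½*6² + 10)) = -2*√(11 + (-½*36 + 10)) = -2*√(11 + (-18 + 10)) = -2*√(11 - 8) = -2*√3 ≈ -3.4641)
1 + 43*S = 1 + 43*(-2*√3) = 1 - 86*√3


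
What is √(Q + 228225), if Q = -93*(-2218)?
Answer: 13*√2571 ≈ 659.17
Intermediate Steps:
Q = 206274
√(Q + 228225) = √(206274 + 228225) = √434499 = 13*√2571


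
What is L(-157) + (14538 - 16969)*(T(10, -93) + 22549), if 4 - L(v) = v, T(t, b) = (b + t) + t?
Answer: -54638995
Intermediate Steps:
T(t, b) = b + 2*t
L(v) = 4 - v
L(-157) + (14538 - 16969)*(T(10, -93) + 22549) = (4 - 1*(-157)) + (14538 - 16969)*((-93 + 2*10) + 22549) = (4 + 157) - 2431*((-93 + 20) + 22549) = 161 - 2431*(-73 + 22549) = 161 - 2431*22476 = 161 - 54639156 = -54638995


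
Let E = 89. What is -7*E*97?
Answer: -60431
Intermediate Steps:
-7*E*97 = -7*89*97 = -623*97 = -60431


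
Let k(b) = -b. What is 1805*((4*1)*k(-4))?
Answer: 28880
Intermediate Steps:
1805*((4*1)*k(-4)) = 1805*((4*1)*(-1*(-4))) = 1805*(4*4) = 1805*16 = 28880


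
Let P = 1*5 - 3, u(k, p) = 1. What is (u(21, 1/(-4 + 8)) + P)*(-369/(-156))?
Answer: 369/52 ≈ 7.0962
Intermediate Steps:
P = 2 (P = 5 - 3 = 2)
(u(21, 1/(-4 + 8)) + P)*(-369/(-156)) = (1 + 2)*(-369/(-156)) = 3*(-369*(-1/156)) = 3*(123/52) = 369/52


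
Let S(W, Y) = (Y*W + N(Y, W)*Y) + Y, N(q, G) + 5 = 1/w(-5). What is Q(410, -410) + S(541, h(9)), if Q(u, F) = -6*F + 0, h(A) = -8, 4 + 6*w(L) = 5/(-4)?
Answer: -12788/7 ≈ -1826.9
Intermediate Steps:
w(L) = -7/8 (w(L) = -⅔ + (5/(-4))/6 = -⅔ + (5*(-¼))/6 = -⅔ + (⅙)*(-5/4) = -⅔ - 5/24 = -7/8)
N(q, G) = -43/7 (N(q, G) = -5 + 1/(-7/8) = -5 - 8/7 = -43/7)
Q(u, F) = -6*F
S(W, Y) = -36*Y/7 + W*Y (S(W, Y) = (Y*W - 43*Y/7) + Y = (W*Y - 43*Y/7) + Y = (-43*Y/7 + W*Y) + Y = -36*Y/7 + W*Y)
Q(410, -410) + S(541, h(9)) = -6*(-410) + (⅐)*(-8)*(-36 + 7*541) = 2460 + (⅐)*(-8)*(-36 + 3787) = 2460 + (⅐)*(-8)*3751 = 2460 - 30008/7 = -12788/7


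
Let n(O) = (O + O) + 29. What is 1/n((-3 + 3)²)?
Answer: 1/29 ≈ 0.034483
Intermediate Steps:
n(O) = 29 + 2*O (n(O) = 2*O + 29 = 29 + 2*O)
1/n((-3 + 3)²) = 1/(29 + 2*(-3 + 3)²) = 1/(29 + 2*0²) = 1/(29 + 2*0) = 1/(29 + 0) = 1/29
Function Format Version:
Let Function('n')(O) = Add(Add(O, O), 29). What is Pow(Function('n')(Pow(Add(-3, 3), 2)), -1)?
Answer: Rational(1, 29) ≈ 0.034483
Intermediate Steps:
Function('n')(O) = Add(29, Mul(2, O)) (Function('n')(O) = Add(Mul(2, O), 29) = Add(29, Mul(2, O)))
Pow(Function('n')(Pow(Add(-3, 3), 2)), -1) = Pow(Add(29, Mul(2, Pow(Add(-3, 3), 2))), -1) = Pow(Add(29, Mul(2, Pow(0, 2))), -1) = Pow(Add(29, Mul(2, 0)), -1) = Pow(Add(29, 0), -1) = Pow(29, -1) = Rational(1, 29)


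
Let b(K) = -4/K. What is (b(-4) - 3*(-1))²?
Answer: 16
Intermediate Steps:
(b(-4) - 3*(-1))² = (-4/(-4) - 3*(-1))² = (-4*(-¼) + 3)² = (1 + 3)² = 4² = 16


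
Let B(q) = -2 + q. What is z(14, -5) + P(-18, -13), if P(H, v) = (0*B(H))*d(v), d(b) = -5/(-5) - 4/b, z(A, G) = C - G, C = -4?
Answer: 1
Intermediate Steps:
z(A, G) = -4 - G
d(b) = 1 - 4/b (d(b) = -5*(-1/5) - 4/b = 1 - 4/b)
P(H, v) = 0 (P(H, v) = (0*(-2 + H))*((-4 + v)/v) = 0*((-4 + v)/v) = 0)
z(14, -5) + P(-18, -13) = (-4 - 1*(-5)) + 0 = (-4 + 5) + 0 = 1 + 0 = 1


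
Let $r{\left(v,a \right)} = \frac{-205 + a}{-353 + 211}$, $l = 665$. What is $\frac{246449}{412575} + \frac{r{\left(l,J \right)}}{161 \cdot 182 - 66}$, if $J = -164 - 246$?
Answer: $\frac{1023389714513}{1712810063400} \approx 0.59749$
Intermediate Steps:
$J = -410$
$r{\left(v,a \right)} = \frac{205}{142} - \frac{a}{142}$ ($r{\left(v,a \right)} = \frac{-205 + a}{-142} = \left(-205 + a\right) \left(- \frac{1}{142}\right) = \frac{205}{142} - \frac{a}{142}$)
$\frac{246449}{412575} + \frac{r{\left(l,J \right)}}{161 \cdot 182 - 66} = \frac{246449}{412575} + \frac{\frac{205}{142} - - \frac{205}{71}}{161 \cdot 182 - 66} = 246449 \cdot \frac{1}{412575} + \frac{\frac{205}{142} + \frac{205}{71}}{29302 - 66} = \frac{246449}{412575} + \frac{615}{142 \cdot 29236} = \frac{246449}{412575} + \frac{615}{142} \cdot \frac{1}{29236} = \frac{246449}{412575} + \frac{615}{4151512} = \frac{1023389714513}{1712810063400}$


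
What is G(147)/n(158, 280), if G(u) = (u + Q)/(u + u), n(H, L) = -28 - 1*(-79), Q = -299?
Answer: -76/7497 ≈ -0.010137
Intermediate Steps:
n(H, L) = 51 (n(H, L) = -28 + 79 = 51)
G(u) = (-299 + u)/(2*u) (G(u) = (u - 299)/(u + u) = (-299 + u)/((2*u)) = (-299 + u)*(1/(2*u)) = (-299 + u)/(2*u))
G(147)/n(158, 280) = ((½)*(-299 + 147)/147)/51 = ((½)*(1/147)*(-152))*(1/51) = -76/147*1/51 = -76/7497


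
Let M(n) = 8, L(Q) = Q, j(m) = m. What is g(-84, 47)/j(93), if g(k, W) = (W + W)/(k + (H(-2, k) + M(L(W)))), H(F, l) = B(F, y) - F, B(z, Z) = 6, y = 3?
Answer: -47/3162 ≈ -0.014864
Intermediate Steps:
H(F, l) = 6 - F
g(k, W) = 2*W/(16 + k) (g(k, W) = (W + W)/(k + ((6 - 1*(-2)) + 8)) = (2*W)/(k + ((6 + 2) + 8)) = (2*W)/(k + (8 + 8)) = (2*W)/(k + 16) = (2*W)/(16 + k) = 2*W/(16 + k))
g(-84, 47)/j(93) = (2*47/(16 - 84))/93 = (2*47/(-68))*(1/93) = (2*47*(-1/68))*(1/93) = -47/34*1/93 = -47/3162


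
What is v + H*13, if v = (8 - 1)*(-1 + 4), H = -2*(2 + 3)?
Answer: -109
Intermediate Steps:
H = -10 (H = -2*5 = -10)
v = 21 (v = 7*3 = 21)
v + H*13 = 21 - 10*13 = 21 - 130 = -109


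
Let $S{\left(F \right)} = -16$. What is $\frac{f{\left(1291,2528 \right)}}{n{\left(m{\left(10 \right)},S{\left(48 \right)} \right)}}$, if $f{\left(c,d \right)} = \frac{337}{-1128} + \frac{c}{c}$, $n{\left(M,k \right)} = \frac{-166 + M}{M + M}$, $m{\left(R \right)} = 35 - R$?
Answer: $- \frac{19775}{79524} \approx -0.24867$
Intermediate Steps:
$n{\left(M,k \right)} = \frac{-166 + M}{2 M}$
$f{\left(c,d \right)} = \frac{791}{1128}$ ($f{\left(c,d \right)} = 337 \left(- \frac{1}{1128}\right) + 1 = - \frac{337}{1128} + 1 = \frac{791}{1128}$)
$\frac{f{\left(1291,2528 \right)}}{n{\left(m{\left(10 \right)},S{\left(48 \right)} \right)}} = \frac{791}{1128 \frac{-166 + \left(35 - 10\right)}{2 \left(35 - 10\right)}} = \frac{791}{1128 \frac{-166 + 25}{2 \cdot 25}} = \frac{791}{1128 \cdot \frac{1}{2} \cdot \frac{1}{25} \left(-141\right)} = \frac{791}{1128 \left(- \frac{141}{50}\right)} = \frac{791}{1128} \left(- \frac{50}{141}\right) = - \frac{19775}{79524}$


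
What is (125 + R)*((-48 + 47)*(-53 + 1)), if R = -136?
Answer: -572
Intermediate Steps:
(125 + R)*((-48 + 47)*(-53 + 1)) = (125 - 136)*((-48 + 47)*(-53 + 1)) = -(-11)*(-52) = -11*52 = -572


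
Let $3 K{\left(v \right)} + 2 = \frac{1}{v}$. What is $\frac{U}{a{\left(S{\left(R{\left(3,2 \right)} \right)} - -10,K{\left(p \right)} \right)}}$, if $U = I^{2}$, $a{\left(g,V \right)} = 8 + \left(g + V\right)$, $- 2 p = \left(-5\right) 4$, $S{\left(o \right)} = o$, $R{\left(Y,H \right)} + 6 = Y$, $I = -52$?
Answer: $\frac{81120}{431} \approx 188.21$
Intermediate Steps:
$R{\left(Y,H \right)} = -6 + Y$
$p = 10$ ($p = - \frac{\left(-5\right) 4}{2} = \left(- \frac{1}{2}\right) \left(-20\right) = 10$)
$K{\left(v \right)} = - \frac{2}{3} + \frac{1}{3 v}$
$a{\left(g,V \right)} = 8 + V + g$ ($a{\left(g,V \right)} = 8 + \left(V + g\right) = 8 + V + g$)
$U = 2704$ ($U = \left(-52\right)^{2} = 2704$)
$\frac{U}{a{\left(S{\left(R{\left(3,2 \right)} \right)} - -10,K{\left(p \right)} \right)}} = \frac{2704}{8 + \frac{1 - 20}{3 \cdot 10} + \left(\left(-6 + 3\right) - -10\right)} = \frac{2704}{8 + \frac{1}{3} \cdot \frac{1}{10} \left(1 - 20\right) + \left(-3 + 10\right)} = \frac{2704}{8 + \frac{1}{3} \cdot \frac{1}{10} \left(-19\right) + 7} = \frac{2704}{8 - \frac{19}{30} + 7} = \frac{2704}{\frac{431}{30}} = 2704 \cdot \frac{30}{431} = \frac{81120}{431}$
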